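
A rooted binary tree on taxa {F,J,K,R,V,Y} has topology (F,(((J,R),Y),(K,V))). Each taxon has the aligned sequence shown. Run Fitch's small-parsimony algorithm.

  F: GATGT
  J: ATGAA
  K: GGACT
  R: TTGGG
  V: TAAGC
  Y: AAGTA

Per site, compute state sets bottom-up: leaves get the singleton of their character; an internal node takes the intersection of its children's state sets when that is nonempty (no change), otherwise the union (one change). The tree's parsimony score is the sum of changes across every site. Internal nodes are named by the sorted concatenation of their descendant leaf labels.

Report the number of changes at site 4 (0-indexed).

[col 0] JR: children J:{A}, R:{T} ∪→ {A,T}; cost 1
[col 0] JRY: children JR:{A,T}, Y:{A} ∩→ {A}; cost 0
[col 0] KV: children K:{G}, V:{T} ∪→ {G,T}; cost 1
[col 0] JKRVY: children JRY:{A}, KV:{G,T} ∪→ {A,G,T}; cost 1
[col 0] FJKRVY: children F:{G}, JKRVY:{A,G,T} ∩→ {G}; cost 0
[col 1] JR: children J:{T}, R:{T} ∩→ {T}; cost 0
[col 1] JRY: children JR:{T}, Y:{A} ∪→ {A,T}; cost 1
[col 1] KV: children K:{G}, V:{A} ∪→ {A,G}; cost 1
[col 1] JKRVY: children JRY:{A,T}, KV:{A,G} ∩→ {A}; cost 0
[col 1] FJKRVY: children F:{A}, JKRVY:{A} ∩→ {A}; cost 0
[col 2] JR: children J:{G}, R:{G} ∩→ {G}; cost 0
[col 2] JRY: children JR:{G}, Y:{G} ∩→ {G}; cost 0
[col 2] KV: children K:{A}, V:{A} ∩→ {A}; cost 0
[col 2] JKRVY: children JRY:{G}, KV:{A} ∪→ {A,G}; cost 1
[col 2] FJKRVY: children F:{T}, JKRVY:{A,G} ∪→ {A,G,T}; cost 1
[col 3] JR: children J:{A}, R:{G} ∪→ {A,G}; cost 1
[col 3] JRY: children JR:{A,G}, Y:{T} ∪→ {A,G,T}; cost 1
[col 3] KV: children K:{C}, V:{G} ∪→ {C,G}; cost 1
[col 3] JKRVY: children JRY:{A,G,T}, KV:{C,G} ∩→ {G}; cost 0
[col 3] FJKRVY: children F:{G}, JKRVY:{G} ∩→ {G}; cost 0
[col 4] JR: children J:{A}, R:{G} ∪→ {A,G}; cost 1
[col 4] JRY: children JR:{A,G}, Y:{A} ∩→ {A}; cost 0
[col 4] KV: children K:{T}, V:{C} ∪→ {C,T}; cost 1
[col 4] JKRVY: children JRY:{A}, KV:{C,T} ∪→ {A,C,T}; cost 1
[col 4] FJKRVY: children F:{T}, JKRVY:{A,C,T} ∩→ {T}; cost 0
per-site changes: [3, 2, 2, 3, 3]; total = 13

3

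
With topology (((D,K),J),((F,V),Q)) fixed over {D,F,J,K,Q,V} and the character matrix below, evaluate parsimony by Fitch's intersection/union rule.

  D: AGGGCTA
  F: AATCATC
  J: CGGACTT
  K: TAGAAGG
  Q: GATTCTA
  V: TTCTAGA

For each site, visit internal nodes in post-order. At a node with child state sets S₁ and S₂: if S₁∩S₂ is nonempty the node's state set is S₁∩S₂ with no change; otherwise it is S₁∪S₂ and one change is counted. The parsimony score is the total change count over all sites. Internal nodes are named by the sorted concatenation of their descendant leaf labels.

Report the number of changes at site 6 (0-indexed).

3

DK@0: {A} ∪ {T} = {A,T} (union, +1)
DJK@0: {A,T} ∪ {C} = {A,C,T} (union, +1)
FV@0: {A} ∪ {T} = {A,T} (union, +1)
FQV@0: {A,T} ∪ {G} = {A,G,T} (union, +1)
DFJKQV@0: {A,C,T} ∩ {A,G,T} = {A,T} (intersection, +0)
DK@1: {G} ∪ {A} = {A,G} (union, +1)
DJK@1: {A,G} ∩ {G} = {G} (intersection, +0)
FV@1: {A} ∪ {T} = {A,T} (union, +1)
FQV@1: {A,T} ∩ {A} = {A} (intersection, +0)
DFJKQV@1: {G} ∪ {A} = {A,G} (union, +1)
DK@2: {G} ∩ {G} = {G} (intersection, +0)
DJK@2: {G} ∩ {G} = {G} (intersection, +0)
FV@2: {T} ∪ {C} = {C,T} (union, +1)
FQV@2: {C,T} ∩ {T} = {T} (intersection, +0)
DFJKQV@2: {G} ∪ {T} = {G,T} (union, +1)
DK@3: {G} ∪ {A} = {A,G} (union, +1)
DJK@3: {A,G} ∩ {A} = {A} (intersection, +0)
FV@3: {C} ∪ {T} = {C,T} (union, +1)
FQV@3: {C,T} ∩ {T} = {T} (intersection, +0)
DFJKQV@3: {A} ∪ {T} = {A,T} (union, +1)
DK@4: {C} ∪ {A} = {A,C} (union, +1)
DJK@4: {A,C} ∩ {C} = {C} (intersection, +0)
FV@4: {A} ∩ {A} = {A} (intersection, +0)
FQV@4: {A} ∪ {C} = {A,C} (union, +1)
DFJKQV@4: {C} ∩ {A,C} = {C} (intersection, +0)
DK@5: {T} ∪ {G} = {G,T} (union, +1)
DJK@5: {G,T} ∩ {T} = {T} (intersection, +0)
FV@5: {T} ∪ {G} = {G,T} (union, +1)
FQV@5: {G,T} ∩ {T} = {T} (intersection, +0)
DFJKQV@5: {T} ∩ {T} = {T} (intersection, +0)
DK@6: {A} ∪ {G} = {A,G} (union, +1)
DJK@6: {A,G} ∪ {T} = {A,G,T} (union, +1)
FV@6: {C} ∪ {A} = {A,C} (union, +1)
FQV@6: {A,C} ∩ {A} = {A} (intersection, +0)
DFJKQV@6: {A,G,T} ∩ {A} = {A} (intersection, +0)
per-site changes: [4, 3, 2, 3, 2, 2, 3]; total = 19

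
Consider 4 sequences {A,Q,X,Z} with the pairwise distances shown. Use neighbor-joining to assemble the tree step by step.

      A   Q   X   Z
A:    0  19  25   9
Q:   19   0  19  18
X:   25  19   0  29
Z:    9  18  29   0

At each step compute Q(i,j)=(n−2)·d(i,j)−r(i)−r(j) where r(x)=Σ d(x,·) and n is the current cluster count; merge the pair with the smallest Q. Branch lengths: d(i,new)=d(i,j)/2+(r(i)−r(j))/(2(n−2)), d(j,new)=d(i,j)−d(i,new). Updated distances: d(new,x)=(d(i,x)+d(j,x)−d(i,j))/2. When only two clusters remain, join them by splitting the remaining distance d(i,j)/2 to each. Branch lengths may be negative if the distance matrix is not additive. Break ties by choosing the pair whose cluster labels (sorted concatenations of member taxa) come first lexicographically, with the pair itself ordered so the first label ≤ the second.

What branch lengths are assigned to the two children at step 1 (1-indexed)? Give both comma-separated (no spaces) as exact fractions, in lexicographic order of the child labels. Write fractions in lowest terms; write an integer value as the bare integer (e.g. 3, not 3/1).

15/4,21/4

step 1: merge (A,Z) at d=9, Q=-91; branch lengths A→15/4, Z→21/4; new cluster AZ
  updated: d(AZ,Q)=14, d(AZ,X)=45/2
step 2: merge (AZ,Q) at d=14, Q=-111/2; branch lengths AZ→35/4, Q→21/4; new cluster AQZ
  updated: d(AQZ,X)=55/4
step 3: merge (AQZ,X) at d=55/4; branch lengths AQZ→55/8, X→55/8; new cluster AQXZ
final tree: (((A:15/4,Z:21/4):35/4,Q:21/4):55/8,X:55/8)
total length: 147/4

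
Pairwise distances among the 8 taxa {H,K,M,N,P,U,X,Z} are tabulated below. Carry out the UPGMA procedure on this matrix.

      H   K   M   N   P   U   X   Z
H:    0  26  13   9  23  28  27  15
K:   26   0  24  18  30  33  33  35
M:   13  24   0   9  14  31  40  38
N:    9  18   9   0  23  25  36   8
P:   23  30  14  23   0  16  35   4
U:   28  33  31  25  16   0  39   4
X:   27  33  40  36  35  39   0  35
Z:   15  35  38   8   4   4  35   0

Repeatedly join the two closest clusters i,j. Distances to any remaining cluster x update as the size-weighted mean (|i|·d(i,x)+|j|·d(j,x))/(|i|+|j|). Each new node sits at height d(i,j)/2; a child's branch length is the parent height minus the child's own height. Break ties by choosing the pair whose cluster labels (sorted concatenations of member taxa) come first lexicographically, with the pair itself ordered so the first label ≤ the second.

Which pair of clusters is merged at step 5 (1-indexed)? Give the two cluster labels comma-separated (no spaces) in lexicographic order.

HMN,K

1. join P+Z (d=4) ⇒ PZ; edges |P|=2, |Z|=2
  updated: d(H,PZ)=19, d(K,PZ)=65/2, d(M,PZ)=26, d(N,PZ)=31/2, d(PZ,U)=10, d(PZ,X)=35
2. join H+N (d=9) ⇒ HN; edges |H|=9/2, |N|=9/2
  updated: d(HN,K)=22, d(HN,M)=11, d(HN,PZ)=69/4, d(HN,U)=53/2, d(HN,X)=63/2
3. join PZ+U (d=10) ⇒ PUZ; edges |PZ|=3, |U|=5
  updated: d(HN,PUZ)=61/3, d(K,PUZ)=98/3, d(M,PUZ)=83/3, d(PUZ,X)=109/3
4. join HN+M (d=11) ⇒ HMN; edges |HN|=1, |M|=11/2
  updated: d(HMN,K)=68/3, d(HMN,PUZ)=205/9, d(HMN,X)=103/3
5. join HMN+K (d=68/3) ⇒ HKMN; edges |HMN|=35/6, |K|=34/3
  updated: d(HKMN,PUZ)=101/4, d(HKMN,X)=34
6. join HKMN+PUZ (d=101/4) ⇒ HKMNPUZ; edges |HKMN|=31/24, |PUZ|=61/8
  updated: d(HKMNPUZ,X)=35
7. join HKMNPUZ+X (d=35) ⇒ HKMNPUXZ; edges |HKMNPUZ|=39/8, |X|=35/2
final tree: (((((H:9/2,N:9/2):1,M:11/2):35/6,K:34/3):31/24,((P:2,Z:2):3,U:5):61/8):39/8,X:35/2)
total length: 1823/24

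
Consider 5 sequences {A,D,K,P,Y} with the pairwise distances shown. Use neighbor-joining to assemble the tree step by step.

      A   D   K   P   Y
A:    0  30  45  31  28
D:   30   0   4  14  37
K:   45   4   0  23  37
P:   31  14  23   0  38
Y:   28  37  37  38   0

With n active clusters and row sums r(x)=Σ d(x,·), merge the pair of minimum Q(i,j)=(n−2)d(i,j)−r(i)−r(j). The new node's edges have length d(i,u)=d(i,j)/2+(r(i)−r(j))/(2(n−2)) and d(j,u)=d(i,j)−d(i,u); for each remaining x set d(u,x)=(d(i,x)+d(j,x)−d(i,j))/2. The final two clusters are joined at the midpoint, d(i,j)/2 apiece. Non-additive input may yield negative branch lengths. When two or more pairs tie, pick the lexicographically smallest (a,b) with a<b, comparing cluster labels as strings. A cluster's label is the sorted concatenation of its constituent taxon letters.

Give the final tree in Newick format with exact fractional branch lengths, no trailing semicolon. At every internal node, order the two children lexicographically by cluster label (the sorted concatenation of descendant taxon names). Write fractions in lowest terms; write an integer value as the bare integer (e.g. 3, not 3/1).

1. join A+Y (d=28, Q=-190) ⇒ AY; edges |A|=13, |Y|=15
  updated: d(AY,D)=39/2, d(AY,K)=27, d(AY,P)=41/2
2. join AY+P (d=41/2, Q=-167/2) ⇒ APY; edges |AY|=101/8, |P|=63/8
  updated: d(APY,D)=13/2, d(APY,K)=59/4
3. join APY+D (d=13/2, Q=-101/4) ⇒ ADPY; edges |APY|=69/8, |D|=-17/8
  updated: d(ADPY,K)=49/8
4. join ADPY+K (d=49/8) ⇒ ADKPY; edges |ADPY|=49/16, |K|=49/16
final tree: ((((A:13,Y:15):101/8,P:63/8):69/8,D:-17/8):49/16,K:49/16)
total length: 489/8

((((A:13,Y:15):101/8,P:63/8):69/8,D:-17/8):49/16,K:49/16)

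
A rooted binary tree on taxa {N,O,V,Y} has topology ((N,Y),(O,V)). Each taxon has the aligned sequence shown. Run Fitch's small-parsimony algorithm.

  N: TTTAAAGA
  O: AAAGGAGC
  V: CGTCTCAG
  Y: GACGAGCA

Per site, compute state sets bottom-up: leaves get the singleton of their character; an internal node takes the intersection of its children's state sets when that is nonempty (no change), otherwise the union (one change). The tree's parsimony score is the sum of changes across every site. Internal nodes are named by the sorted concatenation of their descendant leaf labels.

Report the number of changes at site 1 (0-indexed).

[col 0] NY: children N:{T}, Y:{G} ∪→ {G,T}; cost 1
[col 0] OV: children O:{A}, V:{C} ∪→ {A,C}; cost 1
[col 0] NOVY: children NY:{G,T}, OV:{A,C} ∪→ {A,C,G,T}; cost 1
[col 1] NY: children N:{T}, Y:{A} ∪→ {A,T}; cost 1
[col 1] OV: children O:{A}, V:{G} ∪→ {A,G}; cost 1
[col 1] NOVY: children NY:{A,T}, OV:{A,G} ∩→ {A}; cost 0
[col 2] NY: children N:{T}, Y:{C} ∪→ {C,T}; cost 1
[col 2] OV: children O:{A}, V:{T} ∪→ {A,T}; cost 1
[col 2] NOVY: children NY:{C,T}, OV:{A,T} ∩→ {T}; cost 0
[col 3] NY: children N:{A}, Y:{G} ∪→ {A,G}; cost 1
[col 3] OV: children O:{G}, V:{C} ∪→ {C,G}; cost 1
[col 3] NOVY: children NY:{A,G}, OV:{C,G} ∩→ {G}; cost 0
[col 4] NY: children N:{A}, Y:{A} ∩→ {A}; cost 0
[col 4] OV: children O:{G}, V:{T} ∪→ {G,T}; cost 1
[col 4] NOVY: children NY:{A}, OV:{G,T} ∪→ {A,G,T}; cost 1
[col 5] NY: children N:{A}, Y:{G} ∪→ {A,G}; cost 1
[col 5] OV: children O:{A}, V:{C} ∪→ {A,C}; cost 1
[col 5] NOVY: children NY:{A,G}, OV:{A,C} ∩→ {A}; cost 0
[col 6] NY: children N:{G}, Y:{C} ∪→ {C,G}; cost 1
[col 6] OV: children O:{G}, V:{A} ∪→ {A,G}; cost 1
[col 6] NOVY: children NY:{C,G}, OV:{A,G} ∩→ {G}; cost 0
[col 7] NY: children N:{A}, Y:{A} ∩→ {A}; cost 0
[col 7] OV: children O:{C}, V:{G} ∪→ {C,G}; cost 1
[col 7] NOVY: children NY:{A}, OV:{C,G} ∪→ {A,C,G}; cost 1
per-site changes: [3, 2, 2, 2, 2, 2, 2, 2]; total = 17

2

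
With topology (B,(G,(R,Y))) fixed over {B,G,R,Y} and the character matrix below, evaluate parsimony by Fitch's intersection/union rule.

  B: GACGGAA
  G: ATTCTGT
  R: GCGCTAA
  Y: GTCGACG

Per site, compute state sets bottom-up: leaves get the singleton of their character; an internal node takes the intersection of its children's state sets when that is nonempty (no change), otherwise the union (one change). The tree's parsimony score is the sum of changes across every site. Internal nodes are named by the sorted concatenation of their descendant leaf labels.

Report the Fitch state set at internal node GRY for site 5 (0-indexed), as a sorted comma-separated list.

[col 0] RY: children R:{G}, Y:{G} ∩→ {G}; cost 0
[col 0] GRY: children G:{A}, RY:{G} ∪→ {A,G}; cost 1
[col 0] BGRY: children B:{G}, GRY:{A,G} ∩→ {G}; cost 0
[col 1] RY: children R:{C}, Y:{T} ∪→ {C,T}; cost 1
[col 1] GRY: children G:{T}, RY:{C,T} ∩→ {T}; cost 0
[col 1] BGRY: children B:{A}, GRY:{T} ∪→ {A,T}; cost 1
[col 2] RY: children R:{G}, Y:{C} ∪→ {C,G}; cost 1
[col 2] GRY: children G:{T}, RY:{C,G} ∪→ {C,G,T}; cost 1
[col 2] BGRY: children B:{C}, GRY:{C,G,T} ∩→ {C}; cost 0
[col 3] RY: children R:{C}, Y:{G} ∪→ {C,G}; cost 1
[col 3] GRY: children G:{C}, RY:{C,G} ∩→ {C}; cost 0
[col 3] BGRY: children B:{G}, GRY:{C} ∪→ {C,G}; cost 1
[col 4] RY: children R:{T}, Y:{A} ∪→ {A,T}; cost 1
[col 4] GRY: children G:{T}, RY:{A,T} ∩→ {T}; cost 0
[col 4] BGRY: children B:{G}, GRY:{T} ∪→ {G,T}; cost 1
[col 5] RY: children R:{A}, Y:{C} ∪→ {A,C}; cost 1
[col 5] GRY: children G:{G}, RY:{A,C} ∪→ {A,C,G}; cost 1
[col 5] BGRY: children B:{A}, GRY:{A,C,G} ∩→ {A}; cost 0
[col 6] RY: children R:{A}, Y:{G} ∪→ {A,G}; cost 1
[col 6] GRY: children G:{T}, RY:{A,G} ∪→ {A,G,T}; cost 1
[col 6] BGRY: children B:{A}, GRY:{A,G,T} ∩→ {A}; cost 0
per-site changes: [1, 2, 2, 2, 2, 2, 2]; total = 13

A,C,G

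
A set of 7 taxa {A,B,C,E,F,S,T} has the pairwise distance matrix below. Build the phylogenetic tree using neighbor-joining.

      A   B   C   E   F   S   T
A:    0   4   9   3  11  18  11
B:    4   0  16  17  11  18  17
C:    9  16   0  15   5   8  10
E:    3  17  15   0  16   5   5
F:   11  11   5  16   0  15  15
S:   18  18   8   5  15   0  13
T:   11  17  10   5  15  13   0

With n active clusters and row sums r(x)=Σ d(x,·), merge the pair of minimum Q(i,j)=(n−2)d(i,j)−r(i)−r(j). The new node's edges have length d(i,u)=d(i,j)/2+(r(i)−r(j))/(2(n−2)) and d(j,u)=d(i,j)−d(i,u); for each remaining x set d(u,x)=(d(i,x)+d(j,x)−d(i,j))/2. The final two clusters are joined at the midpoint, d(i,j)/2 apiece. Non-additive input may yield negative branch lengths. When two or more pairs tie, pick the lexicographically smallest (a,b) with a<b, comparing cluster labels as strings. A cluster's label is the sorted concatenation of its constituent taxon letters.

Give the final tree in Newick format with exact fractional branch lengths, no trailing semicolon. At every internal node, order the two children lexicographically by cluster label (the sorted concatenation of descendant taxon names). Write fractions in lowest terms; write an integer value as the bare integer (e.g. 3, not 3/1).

1. join A+B (d=4, Q=-119) ⇒ AB; edges |A|=-7/10, |B|=47/10
  updated: d(AB,C)=21/2, d(AB,E)=8, d(AB,F)=9, d(AB,S)=16, d(AB,T)=12
2. join C+F (d=5, Q=-177/2) ⇒ CF; edges |C|=17/16, |F|=63/16
  updated: d(AB,CF)=29/4, d(CF,E)=13, d(CF,S)=9, d(CF,T)=10
3. join AB+CF (d=29/4, Q=-243/4) ⇒ ABCF; edges |AB|=103/24, |CF|=71/24
  updated: d(ABCF,E)=55/8, d(ABCF,S)=71/8, d(ABCF,T)=59/8
4. join ABCF+T (d=59/8, Q=-135/4) ⇒ ABCFT; edges |ABCF|=25/8, |T|=17/4
  updated: d(ABCFT,E)=9/4, d(ABCFT,S)=29/4
5. join ABCFT+E (d=9/4, Q=-29/2) ⇒ ABCEFT; edges |ABCFT|=9/4, |E|=0
  updated: d(ABCEFT,S)=5
6. join ABCEFT+S (d=5) ⇒ ABCEFST; edges |ABCEFT|=5/2, |S|=5/2
final tree: (((((A:-7/10,B:47/10):103/24,(C:17/16,F:63/16):71/24):25/8,T:17/4):9/4,E:0):5/2,S:5/2)
total length: 247/8

(((((A:-7/10,B:47/10):103/24,(C:17/16,F:63/16):71/24):25/8,T:17/4):9/4,E:0):5/2,S:5/2)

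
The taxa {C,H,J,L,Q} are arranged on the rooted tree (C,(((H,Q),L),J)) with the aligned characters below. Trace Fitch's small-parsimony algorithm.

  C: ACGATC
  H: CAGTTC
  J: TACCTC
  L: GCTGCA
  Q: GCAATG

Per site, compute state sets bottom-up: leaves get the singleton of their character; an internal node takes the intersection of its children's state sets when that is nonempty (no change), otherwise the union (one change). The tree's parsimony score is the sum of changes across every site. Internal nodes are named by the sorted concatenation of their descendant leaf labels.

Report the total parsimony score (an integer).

[col 0] HQ: children H:{C}, Q:{G} ∪→ {C,G}; cost 1
[col 0] HLQ: children HQ:{C,G}, L:{G} ∩→ {G}; cost 0
[col 0] HJLQ: children HLQ:{G}, J:{T} ∪→ {G,T}; cost 1
[col 0] CHJLQ: children C:{A}, HJLQ:{G,T} ∪→ {A,G,T}; cost 1
[col 1] HQ: children H:{A}, Q:{C} ∪→ {A,C}; cost 1
[col 1] HLQ: children HQ:{A,C}, L:{C} ∩→ {C}; cost 0
[col 1] HJLQ: children HLQ:{C}, J:{A} ∪→ {A,C}; cost 1
[col 1] CHJLQ: children C:{C}, HJLQ:{A,C} ∩→ {C}; cost 0
[col 2] HQ: children H:{G}, Q:{A} ∪→ {A,G}; cost 1
[col 2] HLQ: children HQ:{A,G}, L:{T} ∪→ {A,G,T}; cost 1
[col 2] HJLQ: children HLQ:{A,G,T}, J:{C} ∪→ {A,C,G,T}; cost 1
[col 2] CHJLQ: children C:{G}, HJLQ:{A,C,G,T} ∩→ {G}; cost 0
[col 3] HQ: children H:{T}, Q:{A} ∪→ {A,T}; cost 1
[col 3] HLQ: children HQ:{A,T}, L:{G} ∪→ {A,G,T}; cost 1
[col 3] HJLQ: children HLQ:{A,G,T}, J:{C} ∪→ {A,C,G,T}; cost 1
[col 3] CHJLQ: children C:{A}, HJLQ:{A,C,G,T} ∩→ {A}; cost 0
[col 4] HQ: children H:{T}, Q:{T} ∩→ {T}; cost 0
[col 4] HLQ: children HQ:{T}, L:{C} ∪→ {C,T}; cost 1
[col 4] HJLQ: children HLQ:{C,T}, J:{T} ∩→ {T}; cost 0
[col 4] CHJLQ: children C:{T}, HJLQ:{T} ∩→ {T}; cost 0
[col 5] HQ: children H:{C}, Q:{G} ∪→ {C,G}; cost 1
[col 5] HLQ: children HQ:{C,G}, L:{A} ∪→ {A,C,G}; cost 1
[col 5] HJLQ: children HLQ:{A,C,G}, J:{C} ∩→ {C}; cost 0
[col 5] CHJLQ: children C:{C}, HJLQ:{C} ∩→ {C}; cost 0
per-site changes: [3, 2, 3, 3, 1, 2]; total = 14

14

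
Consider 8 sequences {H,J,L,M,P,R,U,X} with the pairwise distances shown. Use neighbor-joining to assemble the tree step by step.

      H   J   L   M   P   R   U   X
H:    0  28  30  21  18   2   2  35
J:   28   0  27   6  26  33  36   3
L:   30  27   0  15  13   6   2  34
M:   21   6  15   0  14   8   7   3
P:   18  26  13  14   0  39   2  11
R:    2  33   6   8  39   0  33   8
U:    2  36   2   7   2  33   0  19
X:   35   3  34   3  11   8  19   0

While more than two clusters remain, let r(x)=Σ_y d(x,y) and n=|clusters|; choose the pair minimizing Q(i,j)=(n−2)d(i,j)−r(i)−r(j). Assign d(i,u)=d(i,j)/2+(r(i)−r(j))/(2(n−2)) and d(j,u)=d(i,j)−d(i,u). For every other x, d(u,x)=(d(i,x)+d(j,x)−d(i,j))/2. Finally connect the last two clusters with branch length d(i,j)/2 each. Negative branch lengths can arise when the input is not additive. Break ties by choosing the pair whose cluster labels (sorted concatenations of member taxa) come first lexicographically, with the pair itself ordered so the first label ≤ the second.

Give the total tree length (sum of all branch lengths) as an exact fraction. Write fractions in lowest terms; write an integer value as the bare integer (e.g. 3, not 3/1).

159/4

step 1: merge (J,X) at d=3, Q=-254; branch lengths J→16/3, X→-7/3; new cluster JX
  updated: d(H,JX)=30, d(JX,L)=29, d(JX,M)=3, d(JX,P)=17, d(JX,R)=19, d(JX,U)=26
step 2: merge (H,R) at d=2, Q=-200; branch lengths H→3/5, R→7/5; new cluster HR
  updated: d(HR,JX)=47/2, d(HR,L)=17, d(HR,M)=27/2, d(HR,P)=55/2, d(HR,U)=33/2
step 3: merge (JX,M) at d=3, Q=-139; branch lengths JX→29/4, M→-17/4; new cluster JMX
  updated: d(HR,JMX)=17, d(JMX,L)=41/2, d(JMX,P)=14, d(JMX,U)=15
step 4: merge (HR,JMX) at d=17, Q=-187/2; branch lengths HR→125/12, JMX→79/12; new cluster HJMRX
  updated: d(HJMRX,L)=41/4, d(HJMRX,P)=49/4, d(HJMRX,U)=29/4
step 5: merge (HJMRX,L) at d=41/4, Q=-69/2; branch lengths HJMRX→25/4, L→4; new cluster HJLMRX
  updated: d(HJLMRX,P)=15/2, d(HJLMRX,U)=-1/2
step 6: merge (HJLMRX,P) at d=15/2, Q=-9; branch lengths HJLMRX→5/2, P→5; new cluster HJLMPRX
  updated: d(HJLMPRX,U)=-3
step 7: merge (HJLMPRX,U) at d=-3; branch lengths HJLMPRX→-3/2, U→-3/2; new cluster HJLMPRUX
final tree: (((((H:3/5,R:7/5):125/12,((J:16/3,X:-7/3):29/4,M:-17/4):79/12):25/4,L:4):5/2,P:5):-3/2,U:-3/2)
total length: 159/4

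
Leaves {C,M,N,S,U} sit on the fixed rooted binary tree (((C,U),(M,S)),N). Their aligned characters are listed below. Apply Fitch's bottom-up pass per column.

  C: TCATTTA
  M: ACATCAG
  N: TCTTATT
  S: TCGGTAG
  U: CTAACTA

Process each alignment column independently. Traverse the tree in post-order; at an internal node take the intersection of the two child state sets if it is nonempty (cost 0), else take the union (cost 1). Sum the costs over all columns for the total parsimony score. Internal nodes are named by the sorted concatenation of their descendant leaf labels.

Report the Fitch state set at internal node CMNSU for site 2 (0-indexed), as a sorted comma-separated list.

A,T

CU@0: {T} ∪ {C} = {C,T} (union, +1)
MS@0: {A} ∪ {T} = {A,T} (union, +1)
CMSU@0: {C,T} ∩ {A,T} = {T} (intersection, +0)
CMNSU@0: {T} ∩ {T} = {T} (intersection, +0)
CU@1: {C} ∪ {T} = {C,T} (union, +1)
MS@1: {C} ∩ {C} = {C} (intersection, +0)
CMSU@1: {C,T} ∩ {C} = {C} (intersection, +0)
CMNSU@1: {C} ∩ {C} = {C} (intersection, +0)
CU@2: {A} ∩ {A} = {A} (intersection, +0)
MS@2: {A} ∪ {G} = {A,G} (union, +1)
CMSU@2: {A} ∩ {A,G} = {A} (intersection, +0)
CMNSU@2: {A} ∪ {T} = {A,T} (union, +1)
CU@3: {T} ∪ {A} = {A,T} (union, +1)
MS@3: {T} ∪ {G} = {G,T} (union, +1)
CMSU@3: {A,T} ∩ {G,T} = {T} (intersection, +0)
CMNSU@3: {T} ∩ {T} = {T} (intersection, +0)
CU@4: {T} ∪ {C} = {C,T} (union, +1)
MS@4: {C} ∪ {T} = {C,T} (union, +1)
CMSU@4: {C,T} ∩ {C,T} = {C,T} (intersection, +0)
CMNSU@4: {C,T} ∪ {A} = {A,C,T} (union, +1)
CU@5: {T} ∩ {T} = {T} (intersection, +0)
MS@5: {A} ∩ {A} = {A} (intersection, +0)
CMSU@5: {T} ∪ {A} = {A,T} (union, +1)
CMNSU@5: {A,T} ∩ {T} = {T} (intersection, +0)
CU@6: {A} ∩ {A} = {A} (intersection, +0)
MS@6: {G} ∩ {G} = {G} (intersection, +0)
CMSU@6: {A} ∪ {G} = {A,G} (union, +1)
CMNSU@6: {A,G} ∪ {T} = {A,G,T} (union, +1)
per-site changes: [2, 1, 2, 2, 3, 1, 2]; total = 13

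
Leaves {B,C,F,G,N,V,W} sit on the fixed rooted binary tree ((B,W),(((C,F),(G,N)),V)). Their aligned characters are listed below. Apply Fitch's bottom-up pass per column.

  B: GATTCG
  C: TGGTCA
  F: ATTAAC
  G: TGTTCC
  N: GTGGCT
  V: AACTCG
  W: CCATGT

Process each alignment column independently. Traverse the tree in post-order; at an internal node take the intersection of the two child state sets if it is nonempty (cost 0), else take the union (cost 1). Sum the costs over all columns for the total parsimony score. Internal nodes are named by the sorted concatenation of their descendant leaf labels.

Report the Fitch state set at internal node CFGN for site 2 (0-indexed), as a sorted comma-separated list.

G,T

site 0, node BW: B={G} ∪ W={C} → {C,G} (+1)
site 0, node CF: C={T} ∪ F={A} → {A,T} (+1)
site 0, node GN: G={T} ∪ N={G} → {G,T} (+1)
site 0, node CFGN: CF={A,T} ∩ GN={G,T} → {T} (+0)
site 0, node CFGNV: CFGN={T} ∪ V={A} → {A,T} (+1)
site 0, node BCFGNVW: BW={C,G} ∪ CFGNV={A,T} → {A,C,G,T} (+1)
site 1, node BW: B={A} ∪ W={C} → {A,C} (+1)
site 1, node CF: C={G} ∪ F={T} → {G,T} (+1)
site 1, node GN: G={G} ∪ N={T} → {G,T} (+1)
site 1, node CFGN: CF={G,T} ∩ GN={G,T} → {G,T} (+0)
site 1, node CFGNV: CFGN={G,T} ∪ V={A} → {A,G,T} (+1)
site 1, node BCFGNVW: BW={A,C} ∩ CFGNV={A,G,T} → {A} (+0)
site 2, node BW: B={T} ∪ W={A} → {A,T} (+1)
site 2, node CF: C={G} ∪ F={T} → {G,T} (+1)
site 2, node GN: G={T} ∪ N={G} → {G,T} (+1)
site 2, node CFGN: CF={G,T} ∩ GN={G,T} → {G,T} (+0)
site 2, node CFGNV: CFGN={G,T} ∪ V={C} → {C,G,T} (+1)
site 2, node BCFGNVW: BW={A,T} ∩ CFGNV={C,G,T} → {T} (+0)
site 3, node BW: B={T} ∩ W={T} → {T} (+0)
site 3, node CF: C={T} ∪ F={A} → {A,T} (+1)
site 3, node GN: G={T} ∪ N={G} → {G,T} (+1)
site 3, node CFGN: CF={A,T} ∩ GN={G,T} → {T} (+0)
site 3, node CFGNV: CFGN={T} ∩ V={T} → {T} (+0)
site 3, node BCFGNVW: BW={T} ∩ CFGNV={T} → {T} (+0)
site 4, node BW: B={C} ∪ W={G} → {C,G} (+1)
site 4, node CF: C={C} ∪ F={A} → {A,C} (+1)
site 4, node GN: G={C} ∩ N={C} → {C} (+0)
site 4, node CFGN: CF={A,C} ∩ GN={C} → {C} (+0)
site 4, node CFGNV: CFGN={C} ∩ V={C} → {C} (+0)
site 4, node BCFGNVW: BW={C,G} ∩ CFGNV={C} → {C} (+0)
site 5, node BW: B={G} ∪ W={T} → {G,T} (+1)
site 5, node CF: C={A} ∪ F={C} → {A,C} (+1)
site 5, node GN: G={C} ∪ N={T} → {C,T} (+1)
site 5, node CFGN: CF={A,C} ∩ GN={C,T} → {C} (+0)
site 5, node CFGNV: CFGN={C} ∪ V={G} → {C,G} (+1)
site 5, node BCFGNVW: BW={G,T} ∩ CFGNV={C,G} → {G} (+0)
per-site changes: [5, 4, 4, 2, 2, 4]; total = 21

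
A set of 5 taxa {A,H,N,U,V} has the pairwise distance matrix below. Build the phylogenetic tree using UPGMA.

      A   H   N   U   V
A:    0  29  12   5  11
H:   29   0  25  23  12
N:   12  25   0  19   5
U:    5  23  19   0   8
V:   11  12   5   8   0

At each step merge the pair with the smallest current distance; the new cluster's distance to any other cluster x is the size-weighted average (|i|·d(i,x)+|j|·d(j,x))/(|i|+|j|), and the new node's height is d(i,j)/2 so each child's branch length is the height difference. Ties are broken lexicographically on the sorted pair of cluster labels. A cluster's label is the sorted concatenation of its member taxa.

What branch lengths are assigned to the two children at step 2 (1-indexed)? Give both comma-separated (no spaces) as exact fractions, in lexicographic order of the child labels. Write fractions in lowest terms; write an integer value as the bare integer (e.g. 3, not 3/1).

iteration 1: select A,U (d=5); attach at lengths (5/2, 5/2); label the merged cluster AU
  updated: d(AU,H)=26, d(AU,N)=31/2, d(AU,V)=19/2
iteration 2: select N,V (d=5); attach at lengths (5/2, 5/2); label the merged cluster NV
  updated: d(AU,NV)=25/2, d(H,NV)=37/2
iteration 3: select AU,NV (d=25/2); attach at lengths (15/4, 15/4); label the merged cluster ANUV
  updated: d(ANUV,H)=89/4
iteration 4: select ANUV,H (d=89/4); attach at lengths (39/8, 89/8); label the merged cluster AHNUV
final tree: (((A:5/2,U:5/2):15/4,(N:5/2,V:5/2):15/4):39/8,H:89/8)
total length: 67/2

5/2,5/2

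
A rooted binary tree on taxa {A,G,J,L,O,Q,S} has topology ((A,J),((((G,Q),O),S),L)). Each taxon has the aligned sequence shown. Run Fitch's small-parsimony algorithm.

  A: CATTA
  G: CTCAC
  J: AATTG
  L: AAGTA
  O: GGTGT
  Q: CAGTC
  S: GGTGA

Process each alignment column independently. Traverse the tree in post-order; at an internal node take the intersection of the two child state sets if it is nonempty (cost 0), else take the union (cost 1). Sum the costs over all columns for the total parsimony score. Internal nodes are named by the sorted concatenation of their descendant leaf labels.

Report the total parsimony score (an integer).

AJ@0: {C} ∪ {A} = {A,C} (union, +1)
GQ@0: {C} ∩ {C} = {C} (intersection, +0)
GOQ@0: {C} ∪ {G} = {C,G} (union, +1)
GOQS@0: {C,G} ∩ {G} = {G} (intersection, +0)
GLOQS@0: {G} ∪ {A} = {A,G} (union, +1)
AGJLOQS@0: {A,C} ∩ {A,G} = {A} (intersection, +0)
AJ@1: {A} ∩ {A} = {A} (intersection, +0)
GQ@1: {T} ∪ {A} = {A,T} (union, +1)
GOQ@1: {A,T} ∪ {G} = {A,G,T} (union, +1)
GOQS@1: {A,G,T} ∩ {G} = {G} (intersection, +0)
GLOQS@1: {G} ∪ {A} = {A,G} (union, +1)
AGJLOQS@1: {A} ∩ {A,G} = {A} (intersection, +0)
AJ@2: {T} ∩ {T} = {T} (intersection, +0)
GQ@2: {C} ∪ {G} = {C,G} (union, +1)
GOQ@2: {C,G} ∪ {T} = {C,G,T} (union, +1)
GOQS@2: {C,G,T} ∩ {T} = {T} (intersection, +0)
GLOQS@2: {T} ∪ {G} = {G,T} (union, +1)
AGJLOQS@2: {T} ∩ {G,T} = {T} (intersection, +0)
AJ@3: {T} ∩ {T} = {T} (intersection, +0)
GQ@3: {A} ∪ {T} = {A,T} (union, +1)
GOQ@3: {A,T} ∪ {G} = {A,G,T} (union, +1)
GOQS@3: {A,G,T} ∩ {G} = {G} (intersection, +0)
GLOQS@3: {G} ∪ {T} = {G,T} (union, +1)
AGJLOQS@3: {T} ∩ {G,T} = {T} (intersection, +0)
AJ@4: {A} ∪ {G} = {A,G} (union, +1)
GQ@4: {C} ∩ {C} = {C} (intersection, +0)
GOQ@4: {C} ∪ {T} = {C,T} (union, +1)
GOQS@4: {C,T} ∪ {A} = {A,C,T} (union, +1)
GLOQS@4: {A,C,T} ∩ {A} = {A} (intersection, +0)
AGJLOQS@4: {A,G} ∩ {A} = {A} (intersection, +0)
per-site changes: [3, 3, 3, 3, 3]; total = 15

15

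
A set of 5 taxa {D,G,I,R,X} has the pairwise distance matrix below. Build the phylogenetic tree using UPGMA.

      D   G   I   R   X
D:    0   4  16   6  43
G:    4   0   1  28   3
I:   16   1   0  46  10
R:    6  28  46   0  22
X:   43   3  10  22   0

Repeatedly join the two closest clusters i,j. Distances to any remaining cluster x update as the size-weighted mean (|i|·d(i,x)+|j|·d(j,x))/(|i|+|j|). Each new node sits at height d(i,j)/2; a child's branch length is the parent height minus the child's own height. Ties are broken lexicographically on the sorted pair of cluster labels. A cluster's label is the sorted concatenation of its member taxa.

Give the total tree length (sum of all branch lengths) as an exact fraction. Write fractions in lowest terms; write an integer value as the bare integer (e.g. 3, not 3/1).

133/4

1. join G+I (d=1) ⇒ GI; edges |G|=1/2, |I|=1/2
  updated: d(D,GI)=10, d(GI,R)=37, d(GI,X)=13/2
2. join D+R (d=6) ⇒ DR; edges |D|=3, |R|=3
  updated: d(DR,GI)=47/2, d(DR,X)=65/2
3. join GI+X (d=13/2) ⇒ GIX; edges |GI|=11/4, |X|=13/4
  updated: d(DR,GIX)=53/2
4. join DR+GIX (d=53/2) ⇒ DGIRX; edges |DR|=41/4, |GIX|=10
final tree: ((D:3,R:3):41/4,((G:1/2,I:1/2):11/4,X:13/4):10)
total length: 133/4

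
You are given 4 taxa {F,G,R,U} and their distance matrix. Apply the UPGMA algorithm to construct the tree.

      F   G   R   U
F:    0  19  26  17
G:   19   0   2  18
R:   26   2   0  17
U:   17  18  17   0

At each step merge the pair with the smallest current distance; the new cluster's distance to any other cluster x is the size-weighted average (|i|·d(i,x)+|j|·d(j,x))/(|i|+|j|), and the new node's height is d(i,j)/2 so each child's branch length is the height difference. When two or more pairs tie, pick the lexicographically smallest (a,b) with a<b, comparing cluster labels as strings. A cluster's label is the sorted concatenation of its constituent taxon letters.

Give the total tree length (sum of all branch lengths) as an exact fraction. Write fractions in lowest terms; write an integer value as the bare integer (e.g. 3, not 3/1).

59/2

iteration 1: select G,R (d=2); attach at lengths (1, 1); label the merged cluster GR
  updated: d(F,GR)=45/2, d(GR,U)=35/2
iteration 2: select F,U (d=17); attach at lengths (17/2, 17/2); label the merged cluster FU
  updated: d(FU,GR)=20
iteration 3: select FU,GR (d=20); attach at lengths (3/2, 9); label the merged cluster FGRU
final tree: ((F:17/2,U:17/2):3/2,(G:1,R:1):9)
total length: 59/2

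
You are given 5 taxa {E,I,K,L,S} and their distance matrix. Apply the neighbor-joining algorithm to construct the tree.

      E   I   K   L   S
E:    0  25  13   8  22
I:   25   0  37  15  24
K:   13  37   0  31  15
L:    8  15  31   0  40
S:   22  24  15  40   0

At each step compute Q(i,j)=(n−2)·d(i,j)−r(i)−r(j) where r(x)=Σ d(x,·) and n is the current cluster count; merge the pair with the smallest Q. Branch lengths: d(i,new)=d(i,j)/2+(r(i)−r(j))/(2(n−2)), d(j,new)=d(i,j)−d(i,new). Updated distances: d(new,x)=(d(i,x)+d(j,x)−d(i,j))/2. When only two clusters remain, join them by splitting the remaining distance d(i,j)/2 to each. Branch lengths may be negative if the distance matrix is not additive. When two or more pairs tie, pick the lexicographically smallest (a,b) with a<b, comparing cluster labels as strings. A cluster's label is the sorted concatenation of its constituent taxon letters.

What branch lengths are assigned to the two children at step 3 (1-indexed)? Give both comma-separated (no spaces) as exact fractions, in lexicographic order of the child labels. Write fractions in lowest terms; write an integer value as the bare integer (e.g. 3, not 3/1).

17/2,21/2

1. join K+S (d=15, Q=-152) ⇒ KS; edges |K|=20/3, |S|=25/3
  updated: d(E,KS)=10, d(I,KS)=23, d(KS,L)=28
2. join E+KS (d=10, Q=-84) ⇒ EKS; edges |E|=1/2, |KS|=19/2
  updated: d(EKS,I)=19, d(EKS,L)=13
3. join EKS+I (d=19, Q=-47) ⇒ EIKS; edges |EKS|=17/2, |I|=21/2
  updated: d(EIKS,L)=9/2
4. join EIKS+L (d=9/2) ⇒ EIKLS; edges |EIKS|=9/4, |L|=9/4
final tree: (((E:1/2,(K:20/3,S:25/3):19/2):17/2,I:21/2):9/4,L:9/4)
total length: 97/2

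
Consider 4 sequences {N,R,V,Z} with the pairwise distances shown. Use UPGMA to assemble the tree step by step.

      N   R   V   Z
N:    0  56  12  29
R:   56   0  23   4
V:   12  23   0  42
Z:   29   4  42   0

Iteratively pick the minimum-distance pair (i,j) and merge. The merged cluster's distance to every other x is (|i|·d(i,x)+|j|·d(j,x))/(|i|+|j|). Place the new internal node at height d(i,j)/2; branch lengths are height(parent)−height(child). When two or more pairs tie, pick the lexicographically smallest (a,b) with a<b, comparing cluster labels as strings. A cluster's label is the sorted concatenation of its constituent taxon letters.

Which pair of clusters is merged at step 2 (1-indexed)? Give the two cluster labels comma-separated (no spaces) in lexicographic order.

N,V

iteration 1: select R,Z (d=4); attach at lengths (2, 2); label the merged cluster RZ
  updated: d(N,RZ)=85/2, d(RZ,V)=65/2
iteration 2: select N,V (d=12); attach at lengths (6, 6); label the merged cluster NV
  updated: d(NV,RZ)=75/2
iteration 3: select NV,RZ (d=75/2); attach at lengths (51/4, 67/4); label the merged cluster NRVZ
final tree: ((N:6,V:6):51/4,(R:2,Z:2):67/4)
total length: 91/2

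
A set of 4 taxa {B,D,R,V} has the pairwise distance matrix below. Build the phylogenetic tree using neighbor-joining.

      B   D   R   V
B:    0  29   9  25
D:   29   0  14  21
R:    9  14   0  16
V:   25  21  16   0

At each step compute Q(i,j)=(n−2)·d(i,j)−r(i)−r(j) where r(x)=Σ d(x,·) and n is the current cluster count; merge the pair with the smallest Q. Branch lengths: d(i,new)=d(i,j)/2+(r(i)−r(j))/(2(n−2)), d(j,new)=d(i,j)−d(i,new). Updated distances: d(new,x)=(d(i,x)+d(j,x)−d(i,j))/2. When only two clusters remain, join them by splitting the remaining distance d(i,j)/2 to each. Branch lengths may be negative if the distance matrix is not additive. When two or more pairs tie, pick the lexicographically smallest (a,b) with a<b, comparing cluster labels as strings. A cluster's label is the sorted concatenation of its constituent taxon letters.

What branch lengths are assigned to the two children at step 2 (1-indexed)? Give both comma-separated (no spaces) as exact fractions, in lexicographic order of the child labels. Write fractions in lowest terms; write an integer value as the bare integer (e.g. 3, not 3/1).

6,11

iteration 1: select B,R (d=9, Q=-84); attach at lengths (21/2, -3/2); label the merged cluster BR
  updated: d(BR,D)=17, d(BR,V)=16
iteration 2: select BR,D (d=17, Q=-54); attach at lengths (6, 11); label the merged cluster BDR
  updated: d(BDR,V)=10
iteration 3: select BDR,V (d=10); attach at lengths (5, 5); label the merged cluster BDRV
final tree: (((B:21/2,R:-3/2):6,D:11):5,V:5)
total length: 36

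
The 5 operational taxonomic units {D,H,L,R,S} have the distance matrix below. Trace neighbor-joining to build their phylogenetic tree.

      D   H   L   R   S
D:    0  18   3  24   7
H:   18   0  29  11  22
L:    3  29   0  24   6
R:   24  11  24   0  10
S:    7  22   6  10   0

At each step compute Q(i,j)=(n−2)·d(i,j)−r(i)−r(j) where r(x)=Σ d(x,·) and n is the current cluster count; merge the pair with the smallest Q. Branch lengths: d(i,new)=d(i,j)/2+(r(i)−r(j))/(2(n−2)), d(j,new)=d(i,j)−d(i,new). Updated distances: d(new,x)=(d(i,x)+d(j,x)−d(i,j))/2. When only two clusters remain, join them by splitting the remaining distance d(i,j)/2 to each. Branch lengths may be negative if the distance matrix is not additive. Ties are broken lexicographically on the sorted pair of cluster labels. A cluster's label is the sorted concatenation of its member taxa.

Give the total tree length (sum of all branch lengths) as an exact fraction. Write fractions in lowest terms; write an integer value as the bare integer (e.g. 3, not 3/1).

241/8

1. join H+R (d=11, Q=-116) ⇒ HR; edges |H|=22/3, |R|=11/3
  updated: d(D,HR)=31/2, d(HR,L)=21, d(HR,S)=21/2
2. join D+L (d=3, Q=-99/2) ⇒ DL; edges |D|=3/8, |L|=21/8
  updated: d(DL,HR)=67/4, d(DL,S)=5
3. join DL+HR (d=67/4, Q=-129/4) ⇒ DHLR; edges |DL|=45/8, |HR|=89/8
  updated: d(DHLR,S)=-5/8
4. join DHLR+S (d=-5/8) ⇒ DHLRS; edges |DHLR|=-5/16, |S|=-5/16
final tree: (((D:3/8,L:21/8):45/8,(H:22/3,R:11/3):89/8):-5/16,S:-5/16)
total length: 241/8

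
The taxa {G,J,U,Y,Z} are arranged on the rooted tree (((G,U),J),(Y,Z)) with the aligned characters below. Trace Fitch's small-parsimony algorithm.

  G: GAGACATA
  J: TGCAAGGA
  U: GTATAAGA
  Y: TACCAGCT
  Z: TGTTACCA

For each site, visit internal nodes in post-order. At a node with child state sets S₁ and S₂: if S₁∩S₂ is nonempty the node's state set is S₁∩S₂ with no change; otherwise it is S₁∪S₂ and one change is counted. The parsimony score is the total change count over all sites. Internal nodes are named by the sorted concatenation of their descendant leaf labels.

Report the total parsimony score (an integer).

16

GU@0: {G} ∩ {G} = {G} (intersection, +0)
GJU@0: {G} ∪ {T} = {G,T} (union, +1)
YZ@0: {T} ∩ {T} = {T} (intersection, +0)
GJUYZ@0: {G,T} ∩ {T} = {T} (intersection, +0)
GU@1: {A} ∪ {T} = {A,T} (union, +1)
GJU@1: {A,T} ∪ {G} = {A,G,T} (union, +1)
YZ@1: {A} ∪ {G} = {A,G} (union, +1)
GJUYZ@1: {A,G,T} ∩ {A,G} = {A,G} (intersection, +0)
GU@2: {G} ∪ {A} = {A,G} (union, +1)
GJU@2: {A,G} ∪ {C} = {A,C,G} (union, +1)
YZ@2: {C} ∪ {T} = {C,T} (union, +1)
GJUYZ@2: {A,C,G} ∩ {C,T} = {C} (intersection, +0)
GU@3: {A} ∪ {T} = {A,T} (union, +1)
GJU@3: {A,T} ∩ {A} = {A} (intersection, +0)
YZ@3: {C} ∪ {T} = {C,T} (union, +1)
GJUYZ@3: {A} ∪ {C,T} = {A,C,T} (union, +1)
GU@4: {C} ∪ {A} = {A,C} (union, +1)
GJU@4: {A,C} ∩ {A} = {A} (intersection, +0)
YZ@4: {A} ∩ {A} = {A} (intersection, +0)
GJUYZ@4: {A} ∩ {A} = {A} (intersection, +0)
GU@5: {A} ∩ {A} = {A} (intersection, +0)
GJU@5: {A} ∪ {G} = {A,G} (union, +1)
YZ@5: {G} ∪ {C} = {C,G} (union, +1)
GJUYZ@5: {A,G} ∩ {C,G} = {G} (intersection, +0)
GU@6: {T} ∪ {G} = {G,T} (union, +1)
GJU@6: {G,T} ∩ {G} = {G} (intersection, +0)
YZ@6: {C} ∩ {C} = {C} (intersection, +0)
GJUYZ@6: {G} ∪ {C} = {C,G} (union, +1)
GU@7: {A} ∩ {A} = {A} (intersection, +0)
GJU@7: {A} ∩ {A} = {A} (intersection, +0)
YZ@7: {T} ∪ {A} = {A,T} (union, +1)
GJUYZ@7: {A} ∩ {A,T} = {A} (intersection, +0)
per-site changes: [1, 3, 3, 3, 1, 2, 2, 1]; total = 16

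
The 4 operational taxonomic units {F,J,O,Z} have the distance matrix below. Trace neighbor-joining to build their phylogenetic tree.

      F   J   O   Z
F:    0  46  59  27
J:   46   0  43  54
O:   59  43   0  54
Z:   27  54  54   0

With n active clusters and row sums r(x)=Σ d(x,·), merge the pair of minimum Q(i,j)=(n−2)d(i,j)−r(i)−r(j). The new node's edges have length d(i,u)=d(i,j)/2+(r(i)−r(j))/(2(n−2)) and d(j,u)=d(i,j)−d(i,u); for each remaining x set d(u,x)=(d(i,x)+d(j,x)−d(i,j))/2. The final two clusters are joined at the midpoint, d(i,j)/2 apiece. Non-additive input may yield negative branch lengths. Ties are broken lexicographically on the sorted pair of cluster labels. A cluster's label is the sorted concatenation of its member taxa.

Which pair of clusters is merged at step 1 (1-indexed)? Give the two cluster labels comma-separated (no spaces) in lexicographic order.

1. join F+Z (d=27, Q=-213) ⇒ FZ; edges |F|=51/4, |Z|=57/4
  updated: d(FZ,J)=73/2, d(FZ,O)=43
2. join FZ+J (d=73/2, Q=-245/2) ⇒ FJZ; edges |FZ|=73/4, |J|=73/4
  updated: d(FJZ,O)=99/4
3. join FJZ+O (d=99/4) ⇒ FJOZ; edges |FJZ|=99/8, |O|=99/8
final tree: (((F:51/4,Z:57/4):73/4,J:73/4):99/8,O:99/8)
total length: 353/4

F,Z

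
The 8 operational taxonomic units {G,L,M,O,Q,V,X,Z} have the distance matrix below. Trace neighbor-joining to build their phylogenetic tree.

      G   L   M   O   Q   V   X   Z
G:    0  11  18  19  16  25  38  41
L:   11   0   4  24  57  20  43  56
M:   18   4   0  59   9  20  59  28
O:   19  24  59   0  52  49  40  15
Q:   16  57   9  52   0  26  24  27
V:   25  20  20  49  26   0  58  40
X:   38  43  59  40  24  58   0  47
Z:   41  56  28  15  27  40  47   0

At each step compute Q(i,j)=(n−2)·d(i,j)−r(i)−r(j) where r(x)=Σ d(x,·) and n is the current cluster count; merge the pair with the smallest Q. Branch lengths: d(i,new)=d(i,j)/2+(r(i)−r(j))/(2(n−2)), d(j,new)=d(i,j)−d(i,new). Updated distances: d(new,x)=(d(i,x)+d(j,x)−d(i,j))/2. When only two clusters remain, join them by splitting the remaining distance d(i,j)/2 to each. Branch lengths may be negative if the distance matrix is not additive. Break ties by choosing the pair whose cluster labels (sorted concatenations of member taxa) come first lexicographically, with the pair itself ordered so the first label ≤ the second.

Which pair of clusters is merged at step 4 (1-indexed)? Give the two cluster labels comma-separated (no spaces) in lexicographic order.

step 1: merge (O,Z) at d=15, Q=-422; branch lengths O→47/6, Z→43/6; new cluster OZ
  updated: d(G,OZ)=45/2, d(L,OZ)=65/2, d(M,OZ)=36, d(OZ,Q)=32, d(OZ,V)=37, d(OZ,X)=36
step 2: merge (Q,X) at d=24, Q=-302; branch lengths Q→13/5, X→107/5; new cluster QX
  updated: d(G,QX)=15, d(L,QX)=38, d(M,QX)=22, d(OZ,QX)=22, d(QX,V)=30
step 3: merge (L,M) at d=4, Q=-379/2; branch lengths L→43/16, M→21/16; new cluster LM
  updated: d(G,LM)=25/2, d(LM,OZ)=129/4, d(LM,QX)=28, d(LM,V)=18
step 4: merge (LM,V) at d=18, Q=-587/4; branch lengths LM→139/24, V→293/24; new cluster LMV
  updated: d(G,LMV)=39/4, d(LMV,OZ)=205/8, d(LMV,QX)=20
step 5: merge (G,LMV) at d=39/4, Q=-665/8; branch lengths G→91/32, LMV→221/32; new cluster GLMV
  updated: d(GLMV,OZ)=307/16, d(GLMV,QX)=101/8
step 6: merge (GLMV,OZ) at d=307/16, Q=-861/16; branch lengths GLMV→157/32, OZ→457/32; new cluster GLMOVZ
  updated: d(GLMOVZ,QX)=247/32
step 7: merge (GLMOVZ,QX) at d=247/32; branch lengths GLMOVZ→247/64, QX→247/64; new cluster GLMOQVXZ
final tree: (((G:91/32,((L:43/16,M:21/16):139/24,V:293/24):221/32):157/32,(O:47/6,Z:43/6):457/32):247/64,(Q:13/5,X:107/5):247/64)
total length: 3125/32

LM,V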